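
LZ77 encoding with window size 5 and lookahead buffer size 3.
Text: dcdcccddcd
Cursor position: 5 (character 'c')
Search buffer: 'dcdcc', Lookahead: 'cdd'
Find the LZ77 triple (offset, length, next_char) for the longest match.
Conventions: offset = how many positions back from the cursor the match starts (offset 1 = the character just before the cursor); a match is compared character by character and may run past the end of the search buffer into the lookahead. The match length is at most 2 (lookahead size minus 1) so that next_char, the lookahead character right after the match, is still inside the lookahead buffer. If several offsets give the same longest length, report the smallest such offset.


Try each offset into the search buffer:
  offset=1 (pos 4, char 'c'): match length 1
  offset=2 (pos 3, char 'c'): match length 1
  offset=3 (pos 2, char 'd'): match length 0
  offset=4 (pos 1, char 'c'): match length 2
  offset=5 (pos 0, char 'd'): match length 0
Longest match has length 2 at offset 4.
next_char = character at position 5 + 2 = 7 -> 'd'

Best match: offset=4, length=2 (matching 'cd' starting at position 1)
LZ77 triple: (4, 2, 'd')


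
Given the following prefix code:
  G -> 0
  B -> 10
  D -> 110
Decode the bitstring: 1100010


Decoding step by step:
Bits 110 -> D
Bits 0 -> G
Bits 0 -> G
Bits 10 -> B


Decoded message: DGGB


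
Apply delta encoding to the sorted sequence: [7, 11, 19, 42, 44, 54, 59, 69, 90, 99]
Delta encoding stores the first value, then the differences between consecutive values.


First value: 7
Deltas:
  11 - 7 = 4
  19 - 11 = 8
  42 - 19 = 23
  44 - 42 = 2
  54 - 44 = 10
  59 - 54 = 5
  69 - 59 = 10
  90 - 69 = 21
  99 - 90 = 9


Delta encoded: [7, 4, 8, 23, 2, 10, 5, 10, 21, 9]


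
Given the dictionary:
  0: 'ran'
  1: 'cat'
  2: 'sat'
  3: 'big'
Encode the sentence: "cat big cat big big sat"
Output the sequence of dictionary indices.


Look up each word in the dictionary:
  'cat' -> 1
  'big' -> 3
  'cat' -> 1
  'big' -> 3
  'big' -> 3
  'sat' -> 2

Encoded: [1, 3, 1, 3, 3, 2]


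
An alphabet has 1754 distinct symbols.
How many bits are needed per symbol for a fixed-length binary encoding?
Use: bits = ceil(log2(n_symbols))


log2(1754) = 10.7764
Bracket: 2^10 = 1024 < 1754 <= 2^11 = 2048
So ceil(log2(1754)) = 11

bits = ceil(log2(1754)) = ceil(10.7764) = 11 bits


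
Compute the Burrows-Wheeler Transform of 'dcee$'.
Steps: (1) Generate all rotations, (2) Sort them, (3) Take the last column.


Rotations (sorted):
  0: $dcee -> last char: e
  1: cee$d -> last char: d
  2: dcee$ -> last char: $
  3: e$dce -> last char: e
  4: ee$dc -> last char: c


BWT = ed$ec


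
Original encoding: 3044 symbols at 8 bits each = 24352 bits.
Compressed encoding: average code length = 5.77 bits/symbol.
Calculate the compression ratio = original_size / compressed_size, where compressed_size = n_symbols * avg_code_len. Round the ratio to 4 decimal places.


original_size = n_symbols * orig_bits = 3044 * 8 = 24352 bits
compressed_size = n_symbols * avg_code_len = 3044 * 5.77 = 17563.88 bits
ratio = original_size / compressed_size = 24352 / 17563.88 = 1.3865

Compression ratio = 1.3865


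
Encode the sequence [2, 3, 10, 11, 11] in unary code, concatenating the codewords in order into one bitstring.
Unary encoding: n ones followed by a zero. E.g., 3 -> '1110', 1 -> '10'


Encode each number as n ones followed by a terminating 0:
  2 -> 110 (3 bits)
  3 -> 1110 (4 bits)
  10 -> 11111111110 (11 bits)
  11 -> 111111111110 (12 bits)
  11 -> 111111111110 (12 bits)
Total length = 3 + 4 + 11 + 12 + 12 = 42 bits.

Unary([2, 3, 10, 11, 11]) = 110111011111111110111111111110111111111110 (42 bits)


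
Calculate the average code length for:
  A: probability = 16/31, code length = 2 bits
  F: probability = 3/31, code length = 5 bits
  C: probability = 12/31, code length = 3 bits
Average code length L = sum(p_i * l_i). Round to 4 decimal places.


Weighted contributions p_i * l_i:
  A: (16/31) * 2 = 32/31
  F: (3/31) * 5 = 15/31
  C: (12/31) * 3 = 36/31
Sum = (32 + 15 + 36)/31 = 83/31

L = 83/31 = 2.6774 bits/symbol


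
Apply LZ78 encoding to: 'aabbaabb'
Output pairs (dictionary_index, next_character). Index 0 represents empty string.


LZ78 encoding steps:
Dictionary: {0: ''}
Step 1: w='' (idx 0), next='a' -> output (0, 'a'), add 'a' as idx 1
Step 2: w='a' (idx 1), next='b' -> output (1, 'b'), add 'ab' as idx 2
Step 3: w='' (idx 0), next='b' -> output (0, 'b'), add 'b' as idx 3
Step 4: w='a' (idx 1), next='a' -> output (1, 'a'), add 'aa' as idx 4
Step 5: w='b' (idx 3), next='b' -> output (3, 'b'), add 'bb' as idx 5


Encoded: [(0, 'a'), (1, 'b'), (0, 'b'), (1, 'a'), (3, 'b')]


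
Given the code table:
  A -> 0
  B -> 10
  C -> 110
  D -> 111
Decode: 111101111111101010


Decoding:
111 -> D
10 -> B
111 -> D
111 -> D
110 -> C
10 -> B
10 -> B


Result: DBDDCBB


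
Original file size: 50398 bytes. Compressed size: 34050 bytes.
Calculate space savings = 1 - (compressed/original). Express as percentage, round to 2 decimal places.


ratio = compressed/original = 34050/50398 = 0.675622
savings = 1 - ratio = 1 - 0.675622 = 0.324378
as a percentage: 0.324378 * 100 = 32.44%

Space savings = 1 - 34050/50398 = 32.44%


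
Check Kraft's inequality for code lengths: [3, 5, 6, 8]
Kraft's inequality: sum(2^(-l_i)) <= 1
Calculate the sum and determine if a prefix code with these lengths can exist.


Sum = 2^(-3) + 2^(-5) + 2^(-6) + 2^(-8)
    = 0.125 + 0.03125 + 0.015625 + 0.00390625
    = 45/256 = 0.17578125
Since 0.17578125 <= 1, Kraft's inequality IS satisfied.
A prefix code with these lengths CAN exist.

Kraft sum = 0.17578125. Satisfied.


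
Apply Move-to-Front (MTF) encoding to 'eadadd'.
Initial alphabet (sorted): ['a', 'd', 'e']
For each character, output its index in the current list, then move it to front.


MTF encoding:
'e': index 2 in ['a', 'd', 'e'] -> ['e', 'a', 'd']
'a': index 1 in ['e', 'a', 'd'] -> ['a', 'e', 'd']
'd': index 2 in ['a', 'e', 'd'] -> ['d', 'a', 'e']
'a': index 1 in ['d', 'a', 'e'] -> ['a', 'd', 'e']
'd': index 1 in ['a', 'd', 'e'] -> ['d', 'a', 'e']
'd': index 0 in ['d', 'a', 'e'] -> ['d', 'a', 'e']


Output: [2, 1, 2, 1, 1, 0]


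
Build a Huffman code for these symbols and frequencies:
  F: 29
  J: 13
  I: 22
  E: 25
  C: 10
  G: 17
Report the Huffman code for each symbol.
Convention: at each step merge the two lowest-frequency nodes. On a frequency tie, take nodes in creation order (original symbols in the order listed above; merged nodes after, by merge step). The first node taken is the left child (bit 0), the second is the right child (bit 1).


Huffman tree construction:
Step 1: Merge C(10) + J(13) = 23
Step 2: Merge G(17) + I(22) = 39
Step 3: Merge (C+J)(23) + E(25) = 48
Step 4: Merge F(29) + (G+I)(39) = 68
Step 5: Merge ((C+J)+E)(48) + (F+(G+I))(68) = 116
Read each symbol's code off the tree from the root (left child = 0, right child = 1).

Codes:
  F: 10 (length 2)
  J: 001 (length 3)
  I: 111 (length 3)
  E: 01 (length 2)
  C: 000 (length 3)
  G: 110 (length 3)
Average code length: 294/116 = 2.5345 bits/symbol


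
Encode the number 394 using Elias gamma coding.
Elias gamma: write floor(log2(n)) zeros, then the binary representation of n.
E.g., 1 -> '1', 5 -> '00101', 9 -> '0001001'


num_bits = floor(log2(394)) + 1 = 9
leading_zeros = num_bits - 1 = 8
binary(394) = 110001010

Elias gamma(394) = '00000000' + '110001010' = 00000000110001010 (17 bits)


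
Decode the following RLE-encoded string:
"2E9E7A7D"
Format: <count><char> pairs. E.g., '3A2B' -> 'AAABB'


Expanding each <count><char> pair:
  2E -> 'EE'
  9E -> 'EEEEEEEEE'
  7A -> 'AAAAAAA'
  7D -> 'DDDDDDD'

Decoded = EEEEEEEEEEEAAAAAAADDDDDDD


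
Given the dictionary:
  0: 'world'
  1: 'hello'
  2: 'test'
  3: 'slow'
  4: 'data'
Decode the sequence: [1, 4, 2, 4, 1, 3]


Look up each index in the dictionary:
  1 -> 'hello'
  4 -> 'data'
  2 -> 'test'
  4 -> 'data'
  1 -> 'hello'
  3 -> 'slow'

Decoded: "hello data test data hello slow"


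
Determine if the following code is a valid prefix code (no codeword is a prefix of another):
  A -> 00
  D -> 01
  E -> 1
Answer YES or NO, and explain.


Checking each pair (does one codeword prefix another?):
  A='00' vs D='01': no prefix
  A='00' vs E='1': no prefix
  D='01' vs A='00': no prefix
  D='01' vs E='1': no prefix
  E='1' vs A='00': no prefix
  E='1' vs D='01': no prefix
No violation found over all pairs.

YES -- this is a valid prefix code. No codeword is a prefix of any other codeword.


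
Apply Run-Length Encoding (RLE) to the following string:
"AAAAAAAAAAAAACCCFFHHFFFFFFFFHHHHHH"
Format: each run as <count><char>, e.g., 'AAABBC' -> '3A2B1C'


Scanning runs left to right:
  i=0: run of 'A' x 13 -> '13A'
  i=13: run of 'C' x 3 -> '3C'
  i=16: run of 'F' x 2 -> '2F'
  i=18: run of 'H' x 2 -> '2H'
  i=20: run of 'F' x 8 -> '8F'
  i=28: run of 'H' x 6 -> '6H'

RLE = 13A3C2F2H8F6H


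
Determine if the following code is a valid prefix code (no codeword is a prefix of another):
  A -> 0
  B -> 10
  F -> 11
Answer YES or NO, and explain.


Checking each pair (does one codeword prefix another?):
  A='0' vs B='10': no prefix
  A='0' vs F='11': no prefix
  B='10' vs A='0': no prefix
  B='10' vs F='11': no prefix
  F='11' vs A='0': no prefix
  F='11' vs B='10': no prefix
No violation found over all pairs.

YES -- this is a valid prefix code. No codeword is a prefix of any other codeword.


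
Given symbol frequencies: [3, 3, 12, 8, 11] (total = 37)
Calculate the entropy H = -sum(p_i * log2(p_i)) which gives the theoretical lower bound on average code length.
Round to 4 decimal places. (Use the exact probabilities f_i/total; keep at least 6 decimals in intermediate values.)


Per-symbol terms -p_i * log2(p_i) with p_i = f_i/37:
  p = 3/37 = 0.081081: log2(p) = -3.624491, -p*log2(p) = 0.293878
  p = 3/37 = 0.081081: log2(p) = -3.624491, -p*log2(p) = 0.293878
  p = 12/37 = 0.324324: log2(p) = -1.624491, -p*log2(p) = 0.526862
  p = 8/37 = 0.216216: log2(p) = -2.209453, -p*log2(p) = 0.477720
  p = 11/37 = 0.297297: log2(p) = -1.750022, -p*log2(p) = 0.520277
H = 0.293878 + 0.293878 + 0.526862 + 0.477720 + 0.520277 = 2.112615

H = 2.1126 bits/symbol


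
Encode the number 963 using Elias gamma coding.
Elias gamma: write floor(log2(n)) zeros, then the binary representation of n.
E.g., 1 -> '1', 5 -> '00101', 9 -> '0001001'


num_bits = floor(log2(963)) + 1 = 10
leading_zeros = num_bits - 1 = 9
binary(963) = 1111000011

Elias gamma(963) = '000000000' + '1111000011' = 0000000001111000011 (19 bits)


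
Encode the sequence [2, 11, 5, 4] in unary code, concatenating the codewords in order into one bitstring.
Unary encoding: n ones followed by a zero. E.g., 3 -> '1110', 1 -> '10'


Encode each number as n ones followed by a terminating 0:
  2 -> 110 (3 bits)
  11 -> 111111111110 (12 bits)
  5 -> 111110 (6 bits)
  4 -> 11110 (5 bits)
Total length = 3 + 12 + 6 + 5 = 26 bits.

Unary([2, 11, 5, 4]) = 11011111111111011111011110 (26 bits)


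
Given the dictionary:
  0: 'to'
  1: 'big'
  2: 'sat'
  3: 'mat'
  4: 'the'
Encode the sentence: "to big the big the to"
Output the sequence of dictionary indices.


Look up each word in the dictionary:
  'to' -> 0
  'big' -> 1
  'the' -> 4
  'big' -> 1
  'the' -> 4
  'to' -> 0

Encoded: [0, 1, 4, 1, 4, 0]


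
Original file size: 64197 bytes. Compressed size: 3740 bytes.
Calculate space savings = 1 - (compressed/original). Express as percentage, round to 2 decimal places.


ratio = compressed/original = 3740/64197 = 0.058258
savings = 1 - ratio = 1 - 0.058258 = 0.941742
as a percentage: 0.941742 * 100 = 94.17%

Space savings = 1 - 3740/64197 = 94.17%


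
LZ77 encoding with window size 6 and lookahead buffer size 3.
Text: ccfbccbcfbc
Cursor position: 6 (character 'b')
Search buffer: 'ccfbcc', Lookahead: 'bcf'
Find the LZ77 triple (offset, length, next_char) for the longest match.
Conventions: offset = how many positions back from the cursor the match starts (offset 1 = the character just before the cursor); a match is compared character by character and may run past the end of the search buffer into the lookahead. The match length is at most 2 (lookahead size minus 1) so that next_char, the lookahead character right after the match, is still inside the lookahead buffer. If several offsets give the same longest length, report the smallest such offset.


Try each offset into the search buffer:
  offset=1 (pos 5, char 'c'): match length 0
  offset=2 (pos 4, char 'c'): match length 0
  offset=3 (pos 3, char 'b'): match length 2
  offset=4 (pos 2, char 'f'): match length 0
  offset=5 (pos 1, char 'c'): match length 0
  offset=6 (pos 0, char 'c'): match length 0
Longest match has length 2 at offset 3.
next_char = character at position 6 + 2 = 8 -> 'f'

Best match: offset=3, length=2 (matching 'bc' starting at position 3)
LZ77 triple: (3, 2, 'f')


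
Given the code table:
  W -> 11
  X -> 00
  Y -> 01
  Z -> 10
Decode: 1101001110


Decoding:
11 -> W
01 -> Y
00 -> X
11 -> W
10 -> Z


Result: WYXWZ


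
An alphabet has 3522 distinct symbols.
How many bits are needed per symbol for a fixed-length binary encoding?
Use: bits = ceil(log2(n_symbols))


log2(3522) = 11.7822
Bracket: 2^11 = 2048 < 3522 <= 2^12 = 4096
So ceil(log2(3522)) = 12

bits = ceil(log2(3522)) = ceil(11.7822) = 12 bits


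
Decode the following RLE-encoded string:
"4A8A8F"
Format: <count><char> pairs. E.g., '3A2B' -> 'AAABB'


Expanding each <count><char> pair:
  4A -> 'AAAA'
  8A -> 'AAAAAAAA'
  8F -> 'FFFFFFFF'

Decoded = AAAAAAAAAAAAFFFFFFFF


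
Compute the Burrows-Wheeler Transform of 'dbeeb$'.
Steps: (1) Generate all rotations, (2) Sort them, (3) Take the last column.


Rotations (sorted):
  0: $dbeeb -> last char: b
  1: b$dbee -> last char: e
  2: beeb$d -> last char: d
  3: dbeeb$ -> last char: $
  4: eb$dbe -> last char: e
  5: eeb$db -> last char: b


BWT = bed$eb


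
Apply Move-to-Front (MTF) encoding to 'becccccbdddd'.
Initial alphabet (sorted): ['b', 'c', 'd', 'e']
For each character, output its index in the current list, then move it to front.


MTF encoding:
'b': index 0 in ['b', 'c', 'd', 'e'] -> ['b', 'c', 'd', 'e']
'e': index 3 in ['b', 'c', 'd', 'e'] -> ['e', 'b', 'c', 'd']
'c': index 2 in ['e', 'b', 'c', 'd'] -> ['c', 'e', 'b', 'd']
'c': index 0 in ['c', 'e', 'b', 'd'] -> ['c', 'e', 'b', 'd']
'c': index 0 in ['c', 'e', 'b', 'd'] -> ['c', 'e', 'b', 'd']
'c': index 0 in ['c', 'e', 'b', 'd'] -> ['c', 'e', 'b', 'd']
'c': index 0 in ['c', 'e', 'b', 'd'] -> ['c', 'e', 'b', 'd']
'b': index 2 in ['c', 'e', 'b', 'd'] -> ['b', 'c', 'e', 'd']
'd': index 3 in ['b', 'c', 'e', 'd'] -> ['d', 'b', 'c', 'e']
'd': index 0 in ['d', 'b', 'c', 'e'] -> ['d', 'b', 'c', 'e']
'd': index 0 in ['d', 'b', 'c', 'e'] -> ['d', 'b', 'c', 'e']
'd': index 0 in ['d', 'b', 'c', 'e'] -> ['d', 'b', 'c', 'e']


Output: [0, 3, 2, 0, 0, 0, 0, 2, 3, 0, 0, 0]


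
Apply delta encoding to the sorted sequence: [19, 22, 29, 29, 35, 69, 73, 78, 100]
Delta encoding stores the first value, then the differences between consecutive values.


First value: 19
Deltas:
  22 - 19 = 3
  29 - 22 = 7
  29 - 29 = 0
  35 - 29 = 6
  69 - 35 = 34
  73 - 69 = 4
  78 - 73 = 5
  100 - 78 = 22


Delta encoded: [19, 3, 7, 0, 6, 34, 4, 5, 22]


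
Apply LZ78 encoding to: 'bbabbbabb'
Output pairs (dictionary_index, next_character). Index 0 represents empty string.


LZ78 encoding steps:
Dictionary: {0: ''}
Step 1: w='' (idx 0), next='b' -> output (0, 'b'), add 'b' as idx 1
Step 2: w='b' (idx 1), next='a' -> output (1, 'a'), add 'ba' as idx 2
Step 3: w='b' (idx 1), next='b' -> output (1, 'b'), add 'bb' as idx 3
Step 4: w='ba' (idx 2), next='b' -> output (2, 'b'), add 'bab' as idx 4
Step 5: w='b' (idx 1), end of input -> output (1, '')


Encoded: [(0, 'b'), (1, 'a'), (1, 'b'), (2, 'b'), (1, '')]


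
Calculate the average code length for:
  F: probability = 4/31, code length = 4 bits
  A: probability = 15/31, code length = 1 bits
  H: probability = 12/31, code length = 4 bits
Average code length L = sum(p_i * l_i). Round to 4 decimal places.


Weighted contributions p_i * l_i:
  F: (4/31) * 4 = 16/31
  A: (15/31) * 1 = 15/31
  H: (12/31) * 4 = 48/31
Sum = (16 + 15 + 48)/31 = 79/31

L = 79/31 = 2.5484 bits/symbol


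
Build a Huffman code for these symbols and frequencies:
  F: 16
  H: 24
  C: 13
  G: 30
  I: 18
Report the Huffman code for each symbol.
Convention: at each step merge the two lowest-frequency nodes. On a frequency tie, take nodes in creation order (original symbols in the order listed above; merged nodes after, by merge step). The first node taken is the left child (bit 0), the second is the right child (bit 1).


Huffman tree construction:
Step 1: Merge C(13) + F(16) = 29
Step 2: Merge I(18) + H(24) = 42
Step 3: Merge (C+F)(29) + G(30) = 59
Step 4: Merge (I+H)(42) + ((C+F)+G)(59) = 101
Read each symbol's code off the tree from the root (left child = 0, right child = 1).

Codes:
  F: 101 (length 3)
  H: 01 (length 2)
  C: 100 (length 3)
  G: 11 (length 2)
  I: 00 (length 2)
Average code length: 231/101 = 2.2871 bits/symbol


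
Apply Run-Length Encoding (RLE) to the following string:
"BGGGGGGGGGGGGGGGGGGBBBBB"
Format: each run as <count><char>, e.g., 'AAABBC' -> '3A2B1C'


Scanning runs left to right:
  i=0: run of 'B' x 1 -> '1B'
  i=1: run of 'G' x 18 -> '18G'
  i=19: run of 'B' x 5 -> '5B'

RLE = 1B18G5B


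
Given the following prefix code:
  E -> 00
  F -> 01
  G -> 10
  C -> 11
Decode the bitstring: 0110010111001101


Decoding step by step:
Bits 01 -> F
Bits 10 -> G
Bits 01 -> F
Bits 01 -> F
Bits 11 -> C
Bits 00 -> E
Bits 11 -> C
Bits 01 -> F


Decoded message: FGFFCECF


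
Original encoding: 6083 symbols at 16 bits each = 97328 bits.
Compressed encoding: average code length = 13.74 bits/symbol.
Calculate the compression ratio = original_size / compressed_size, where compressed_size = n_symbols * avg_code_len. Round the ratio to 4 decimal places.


original_size = n_symbols * orig_bits = 6083 * 16 = 97328 bits
compressed_size = n_symbols * avg_code_len = 6083 * 13.74 = 83580.42 bits
ratio = original_size / compressed_size = 97328 / 83580.42 = 1.1645

Compression ratio = 1.1645


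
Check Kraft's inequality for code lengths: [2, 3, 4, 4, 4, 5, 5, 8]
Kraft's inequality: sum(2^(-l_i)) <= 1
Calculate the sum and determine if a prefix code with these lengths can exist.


Sum = 2^(-2) + 2^(-3) + 2^(-4) + 2^(-4) + 2^(-4) + 2^(-5) + 2^(-5) + 2^(-8)
    = 0.25 + 0.125 + 0.0625 + 0.0625 + 0.0625 + 0.03125 + 0.03125 + 0.00390625
    = 161/256 = 0.62890625
Since 0.62890625 <= 1, Kraft's inequality IS satisfied.
A prefix code with these lengths CAN exist.

Kraft sum = 0.62890625. Satisfied.


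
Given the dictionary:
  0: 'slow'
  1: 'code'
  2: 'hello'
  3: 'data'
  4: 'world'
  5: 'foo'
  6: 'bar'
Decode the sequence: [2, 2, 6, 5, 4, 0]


Look up each index in the dictionary:
  2 -> 'hello'
  2 -> 'hello'
  6 -> 'bar'
  5 -> 'foo'
  4 -> 'world'
  0 -> 'slow'

Decoded: "hello hello bar foo world slow"


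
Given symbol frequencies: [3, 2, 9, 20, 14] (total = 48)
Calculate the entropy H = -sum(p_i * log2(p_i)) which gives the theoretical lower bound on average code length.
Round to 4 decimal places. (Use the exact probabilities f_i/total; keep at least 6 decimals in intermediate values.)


Per-symbol terms -p_i * log2(p_i) with p_i = f_i/48:
  p = 3/48 = 0.062500: log2(p) = -4.000000, -p*log2(p) = 0.250000
  p = 2/48 = 0.041667: log2(p) = -4.584963, -p*log2(p) = 0.191040
  p = 9/48 = 0.187500: log2(p) = -2.415037, -p*log2(p) = 0.452820
  p = 20/48 = 0.416667: log2(p) = -1.263034, -p*log2(p) = 0.526264
  p = 14/48 = 0.291667: log2(p) = -1.777608, -p*log2(p) = 0.518469
H = 0.250000 + 0.191040 + 0.452820 + 0.526264 + 0.518469 = 1.938593

H = 1.9386 bits/symbol


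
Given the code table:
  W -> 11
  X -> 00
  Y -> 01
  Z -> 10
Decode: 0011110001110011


Decoding:
00 -> X
11 -> W
11 -> W
00 -> X
01 -> Y
11 -> W
00 -> X
11 -> W


Result: XWWXYWXW


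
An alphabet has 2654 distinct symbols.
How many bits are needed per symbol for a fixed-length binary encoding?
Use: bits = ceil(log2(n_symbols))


log2(2654) = 11.374
Bracket: 2^11 = 2048 < 2654 <= 2^12 = 4096
So ceil(log2(2654)) = 12

bits = ceil(log2(2654)) = ceil(11.374) = 12 bits


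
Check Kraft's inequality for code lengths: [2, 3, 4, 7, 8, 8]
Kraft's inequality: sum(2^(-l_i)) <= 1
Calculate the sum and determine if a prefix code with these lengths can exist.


Sum = 2^(-2) + 2^(-3) + 2^(-4) + 2^(-7) + 2^(-8) + 2^(-8)
    = 0.25 + 0.125 + 0.0625 + 0.0078125 + 0.00390625 + 0.00390625
    = 116/256 = 0.453125
Since 0.453125 <= 1, Kraft's inequality IS satisfied.
A prefix code with these lengths CAN exist.

Kraft sum = 0.453125. Satisfied.


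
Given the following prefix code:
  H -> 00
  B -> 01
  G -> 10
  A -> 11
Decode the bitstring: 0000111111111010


Decoding step by step:
Bits 00 -> H
Bits 00 -> H
Bits 11 -> A
Bits 11 -> A
Bits 11 -> A
Bits 11 -> A
Bits 10 -> G
Bits 10 -> G


Decoded message: HHAAAAGG


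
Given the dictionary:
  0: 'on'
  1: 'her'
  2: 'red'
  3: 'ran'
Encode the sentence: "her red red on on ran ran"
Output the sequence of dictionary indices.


Look up each word in the dictionary:
  'her' -> 1
  'red' -> 2
  'red' -> 2
  'on' -> 0
  'on' -> 0
  'ran' -> 3
  'ran' -> 3

Encoded: [1, 2, 2, 0, 0, 3, 3]


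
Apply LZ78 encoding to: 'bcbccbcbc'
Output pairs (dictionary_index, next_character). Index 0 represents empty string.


LZ78 encoding steps:
Dictionary: {0: ''}
Step 1: w='' (idx 0), next='b' -> output (0, 'b'), add 'b' as idx 1
Step 2: w='' (idx 0), next='c' -> output (0, 'c'), add 'c' as idx 2
Step 3: w='b' (idx 1), next='c' -> output (1, 'c'), add 'bc' as idx 3
Step 4: w='c' (idx 2), next='b' -> output (2, 'b'), add 'cb' as idx 4
Step 5: w='cb' (idx 4), next='c' -> output (4, 'c'), add 'cbc' as idx 5


Encoded: [(0, 'b'), (0, 'c'), (1, 'c'), (2, 'b'), (4, 'c')]


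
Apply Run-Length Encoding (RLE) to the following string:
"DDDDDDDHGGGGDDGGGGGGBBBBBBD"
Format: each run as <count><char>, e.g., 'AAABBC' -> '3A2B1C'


Scanning runs left to right:
  i=0: run of 'D' x 7 -> '7D'
  i=7: run of 'H' x 1 -> '1H'
  i=8: run of 'G' x 4 -> '4G'
  i=12: run of 'D' x 2 -> '2D'
  i=14: run of 'G' x 6 -> '6G'
  i=20: run of 'B' x 6 -> '6B'
  i=26: run of 'D' x 1 -> '1D'

RLE = 7D1H4G2D6G6B1D


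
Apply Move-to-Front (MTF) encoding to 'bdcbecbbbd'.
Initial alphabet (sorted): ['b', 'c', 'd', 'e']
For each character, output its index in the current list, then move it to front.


MTF encoding:
'b': index 0 in ['b', 'c', 'd', 'e'] -> ['b', 'c', 'd', 'e']
'd': index 2 in ['b', 'c', 'd', 'e'] -> ['d', 'b', 'c', 'e']
'c': index 2 in ['d', 'b', 'c', 'e'] -> ['c', 'd', 'b', 'e']
'b': index 2 in ['c', 'd', 'b', 'e'] -> ['b', 'c', 'd', 'e']
'e': index 3 in ['b', 'c', 'd', 'e'] -> ['e', 'b', 'c', 'd']
'c': index 2 in ['e', 'b', 'c', 'd'] -> ['c', 'e', 'b', 'd']
'b': index 2 in ['c', 'e', 'b', 'd'] -> ['b', 'c', 'e', 'd']
'b': index 0 in ['b', 'c', 'e', 'd'] -> ['b', 'c', 'e', 'd']
'b': index 0 in ['b', 'c', 'e', 'd'] -> ['b', 'c', 'e', 'd']
'd': index 3 in ['b', 'c', 'e', 'd'] -> ['d', 'b', 'c', 'e']


Output: [0, 2, 2, 2, 3, 2, 2, 0, 0, 3]


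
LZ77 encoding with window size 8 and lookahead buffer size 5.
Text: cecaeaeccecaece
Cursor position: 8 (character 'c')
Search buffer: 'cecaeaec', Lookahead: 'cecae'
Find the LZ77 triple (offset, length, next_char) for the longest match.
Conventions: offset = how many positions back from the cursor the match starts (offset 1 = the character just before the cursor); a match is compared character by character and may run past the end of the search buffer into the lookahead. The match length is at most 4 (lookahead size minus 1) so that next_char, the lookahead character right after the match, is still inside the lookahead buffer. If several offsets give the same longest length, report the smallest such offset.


Try each offset into the search buffer:
  offset=1 (pos 7, char 'c'): match length 1
  offset=2 (pos 6, char 'e'): match length 0
  offset=3 (pos 5, char 'a'): match length 0
  offset=4 (pos 4, char 'e'): match length 0
  offset=5 (pos 3, char 'a'): match length 0
  offset=6 (pos 2, char 'c'): match length 1
  offset=7 (pos 1, char 'e'): match length 0
  offset=8 (pos 0, char 'c'): match length 4
Longest match has length 4 at offset 8.
next_char = character at position 8 + 4 = 12 -> 'e'

Best match: offset=8, length=4 (matching 'ceca' starting at position 0)
LZ77 triple: (8, 4, 'e')


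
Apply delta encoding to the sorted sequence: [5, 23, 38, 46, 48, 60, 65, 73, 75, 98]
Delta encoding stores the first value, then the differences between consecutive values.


First value: 5
Deltas:
  23 - 5 = 18
  38 - 23 = 15
  46 - 38 = 8
  48 - 46 = 2
  60 - 48 = 12
  65 - 60 = 5
  73 - 65 = 8
  75 - 73 = 2
  98 - 75 = 23


Delta encoded: [5, 18, 15, 8, 2, 12, 5, 8, 2, 23]


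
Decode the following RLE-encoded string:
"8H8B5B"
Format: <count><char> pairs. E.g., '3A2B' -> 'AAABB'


Expanding each <count><char> pair:
  8H -> 'HHHHHHHH'
  8B -> 'BBBBBBBB'
  5B -> 'BBBBB'

Decoded = HHHHHHHHBBBBBBBBBBBBB


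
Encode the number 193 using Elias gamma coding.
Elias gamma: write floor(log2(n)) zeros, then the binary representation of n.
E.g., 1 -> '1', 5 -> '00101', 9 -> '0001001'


num_bits = floor(log2(193)) + 1 = 8
leading_zeros = num_bits - 1 = 7
binary(193) = 11000001

Elias gamma(193) = '0000000' + '11000001' = 000000011000001 (15 bits)


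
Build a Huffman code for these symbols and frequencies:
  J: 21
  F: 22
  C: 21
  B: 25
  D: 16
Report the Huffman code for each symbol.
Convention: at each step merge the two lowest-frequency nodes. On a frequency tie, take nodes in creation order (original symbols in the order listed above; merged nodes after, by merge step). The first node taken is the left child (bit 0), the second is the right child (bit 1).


Huffman tree construction:
Step 1: Merge D(16) + J(21) = 37
Step 2: Merge C(21) + F(22) = 43
Step 3: Merge B(25) + (D+J)(37) = 62
Step 4: Merge (C+F)(43) + (B+(D+J))(62) = 105
Read each symbol's code off the tree from the root (left child = 0, right child = 1).

Codes:
  J: 111 (length 3)
  F: 01 (length 2)
  C: 00 (length 2)
  B: 10 (length 2)
  D: 110 (length 3)
Average code length: 247/105 = 2.3524 bits/symbol


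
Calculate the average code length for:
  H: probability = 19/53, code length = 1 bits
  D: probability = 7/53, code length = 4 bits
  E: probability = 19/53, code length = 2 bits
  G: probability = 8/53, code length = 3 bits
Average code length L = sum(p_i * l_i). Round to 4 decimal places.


Weighted contributions p_i * l_i:
  H: (19/53) * 1 = 19/53
  D: (7/53) * 4 = 28/53
  E: (19/53) * 2 = 38/53
  G: (8/53) * 3 = 24/53
Sum = (19 + 28 + 38 + 24)/53 = 109/53

L = 109/53 = 2.0566 bits/symbol


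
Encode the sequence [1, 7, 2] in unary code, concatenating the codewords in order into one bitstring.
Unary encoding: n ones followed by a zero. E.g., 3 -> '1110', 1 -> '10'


Encode each number as n ones followed by a terminating 0:
  1 -> 10 (2 bits)
  7 -> 11111110 (8 bits)
  2 -> 110 (3 bits)
Total length = 2 + 8 + 3 = 13 bits.

Unary([1, 7, 2]) = 1011111110110 (13 bits)


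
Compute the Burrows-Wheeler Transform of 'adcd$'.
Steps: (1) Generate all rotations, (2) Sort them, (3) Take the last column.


Rotations (sorted):
  0: $adcd -> last char: d
  1: adcd$ -> last char: $
  2: cd$ad -> last char: d
  3: d$adc -> last char: c
  4: dcd$a -> last char: a


BWT = d$dca


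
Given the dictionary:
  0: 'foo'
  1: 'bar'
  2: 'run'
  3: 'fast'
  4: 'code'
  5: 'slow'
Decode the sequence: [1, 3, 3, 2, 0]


Look up each index in the dictionary:
  1 -> 'bar'
  3 -> 'fast'
  3 -> 'fast'
  2 -> 'run'
  0 -> 'foo'

Decoded: "bar fast fast run foo"


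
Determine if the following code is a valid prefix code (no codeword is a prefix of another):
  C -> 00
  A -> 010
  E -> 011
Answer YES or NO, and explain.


Checking each pair (does one codeword prefix another?):
  C='00' vs A='010': no prefix
  C='00' vs E='011': no prefix
  A='010' vs C='00': no prefix
  A='010' vs E='011': no prefix
  E='011' vs C='00': no prefix
  E='011' vs A='010': no prefix
No violation found over all pairs.

YES -- this is a valid prefix code. No codeword is a prefix of any other codeword.


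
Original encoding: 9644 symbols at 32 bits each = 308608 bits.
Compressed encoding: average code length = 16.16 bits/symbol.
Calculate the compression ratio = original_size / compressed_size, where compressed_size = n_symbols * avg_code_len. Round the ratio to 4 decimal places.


original_size = n_symbols * orig_bits = 9644 * 32 = 308608 bits
compressed_size = n_symbols * avg_code_len = 9644 * 16.16 = 155847.04 bits
ratio = original_size / compressed_size = 308608 / 155847.04 = 1.9802

Compression ratio = 1.9802


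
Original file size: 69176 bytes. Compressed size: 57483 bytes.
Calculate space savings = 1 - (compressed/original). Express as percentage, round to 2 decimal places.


ratio = compressed/original = 57483/69176 = 0.830967
savings = 1 - ratio = 1 - 0.830967 = 0.169033
as a percentage: 0.169033 * 100 = 16.9%

Space savings = 1 - 57483/69176 = 16.9%


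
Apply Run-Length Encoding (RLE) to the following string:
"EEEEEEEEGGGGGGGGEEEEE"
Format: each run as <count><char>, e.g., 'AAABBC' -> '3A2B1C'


Scanning runs left to right:
  i=0: run of 'E' x 8 -> '8E'
  i=8: run of 'G' x 8 -> '8G'
  i=16: run of 'E' x 5 -> '5E'

RLE = 8E8G5E


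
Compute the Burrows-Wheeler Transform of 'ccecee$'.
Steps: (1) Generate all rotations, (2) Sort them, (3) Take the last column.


Rotations (sorted):
  0: $ccecee -> last char: e
  1: ccecee$ -> last char: $
  2: cecee$c -> last char: c
  3: cee$cce -> last char: e
  4: e$ccece -> last char: e
  5: ecee$cc -> last char: c
  6: ee$ccec -> last char: c


BWT = e$ceecc


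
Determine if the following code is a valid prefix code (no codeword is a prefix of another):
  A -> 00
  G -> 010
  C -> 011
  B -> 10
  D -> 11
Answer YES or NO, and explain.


Checking each pair (does one codeword prefix another?):
  A='00' vs G='010': no prefix
  A='00' vs C='011': no prefix
  A='00' vs B='10': no prefix
  A='00' vs D='11': no prefix
  G='010' vs A='00': no prefix
  G='010' vs C='011': no prefix
  G='010' vs B='10': no prefix
  G='010' vs D='11': no prefix
  C='011' vs A='00': no prefix
  C='011' vs G='010': no prefix
  C='011' vs B='10': no prefix
  C='011' vs D='11': no prefix
  B='10' vs A='00': no prefix
  B='10' vs G='010': no prefix
  B='10' vs C='011': no prefix
  B='10' vs D='11': no prefix
  D='11' vs A='00': no prefix
  D='11' vs G='010': no prefix
  D='11' vs C='011': no prefix
  D='11' vs B='10': no prefix
No violation found over all pairs.

YES -- this is a valid prefix code. No codeword is a prefix of any other codeword.


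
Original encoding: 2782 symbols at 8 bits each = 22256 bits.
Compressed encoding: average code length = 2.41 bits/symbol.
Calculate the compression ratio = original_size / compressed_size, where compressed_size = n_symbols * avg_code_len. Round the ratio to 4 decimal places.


original_size = n_symbols * orig_bits = 2782 * 8 = 22256 bits
compressed_size = n_symbols * avg_code_len = 2782 * 2.41 = 6704.62 bits
ratio = original_size / compressed_size = 22256 / 6704.62 = 3.3195

Compression ratio = 3.3195


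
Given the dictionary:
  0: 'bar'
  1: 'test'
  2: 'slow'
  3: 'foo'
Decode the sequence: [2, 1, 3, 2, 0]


Look up each index in the dictionary:
  2 -> 'slow'
  1 -> 'test'
  3 -> 'foo'
  2 -> 'slow'
  0 -> 'bar'

Decoded: "slow test foo slow bar"


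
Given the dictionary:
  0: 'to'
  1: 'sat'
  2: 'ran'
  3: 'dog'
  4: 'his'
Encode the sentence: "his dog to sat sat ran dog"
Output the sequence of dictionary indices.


Look up each word in the dictionary:
  'his' -> 4
  'dog' -> 3
  'to' -> 0
  'sat' -> 1
  'sat' -> 1
  'ran' -> 2
  'dog' -> 3

Encoded: [4, 3, 0, 1, 1, 2, 3]


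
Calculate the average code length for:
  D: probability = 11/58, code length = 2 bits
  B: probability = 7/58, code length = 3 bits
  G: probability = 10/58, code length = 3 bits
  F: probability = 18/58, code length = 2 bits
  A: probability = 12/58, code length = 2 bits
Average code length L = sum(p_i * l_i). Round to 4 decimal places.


Weighted contributions p_i * l_i:
  D: (11/58) * 2 = 22/58
  B: (7/58) * 3 = 21/58
  G: (10/58) * 3 = 30/58
  F: (18/58) * 2 = 36/58
  A: (12/58) * 2 = 24/58
Sum = (22 + 21 + 30 + 36 + 24)/58 = 133/58

L = 133/58 = 2.2931 bits/symbol


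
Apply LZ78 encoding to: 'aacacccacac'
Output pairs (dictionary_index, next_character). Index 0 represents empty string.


LZ78 encoding steps:
Dictionary: {0: ''}
Step 1: w='' (idx 0), next='a' -> output (0, 'a'), add 'a' as idx 1
Step 2: w='a' (idx 1), next='c' -> output (1, 'c'), add 'ac' as idx 2
Step 3: w='ac' (idx 2), next='c' -> output (2, 'c'), add 'acc' as idx 3
Step 4: w='' (idx 0), next='c' -> output (0, 'c'), add 'c' as idx 4
Step 5: w='ac' (idx 2), next='a' -> output (2, 'a'), add 'aca' as idx 5
Step 6: w='c' (idx 4), end of input -> output (4, '')


Encoded: [(0, 'a'), (1, 'c'), (2, 'c'), (0, 'c'), (2, 'a'), (4, '')]


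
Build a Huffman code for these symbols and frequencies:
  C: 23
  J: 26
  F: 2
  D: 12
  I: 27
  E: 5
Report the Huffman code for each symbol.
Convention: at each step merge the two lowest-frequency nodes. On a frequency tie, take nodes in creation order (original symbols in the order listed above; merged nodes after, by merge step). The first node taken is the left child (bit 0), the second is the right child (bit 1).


Huffman tree construction:
Step 1: Merge F(2) + E(5) = 7
Step 2: Merge (F+E)(7) + D(12) = 19
Step 3: Merge ((F+E)+D)(19) + C(23) = 42
Step 4: Merge J(26) + I(27) = 53
Step 5: Merge (((F+E)+D)+C)(42) + (J+I)(53) = 95
Read each symbol's code off the tree from the root (left child = 0, right child = 1).

Codes:
  C: 01 (length 2)
  J: 10 (length 2)
  F: 0000 (length 4)
  D: 001 (length 3)
  I: 11 (length 2)
  E: 0001 (length 4)
Average code length: 216/95 = 2.2737 bits/symbol


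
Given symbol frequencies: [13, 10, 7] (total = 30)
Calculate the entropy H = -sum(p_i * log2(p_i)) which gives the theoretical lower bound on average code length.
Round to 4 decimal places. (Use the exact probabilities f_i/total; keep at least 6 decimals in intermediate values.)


Per-symbol terms -p_i * log2(p_i) with p_i = f_i/30:
  p = 13/30 = 0.433333: log2(p) = -1.206451, -p*log2(p) = 0.522795
  p = 10/30 = 0.333333: log2(p) = -1.584963, -p*log2(p) = 0.528321
  p = 7/30 = 0.233333: log2(p) = -2.099536, -p*log2(p) = 0.489892
H = 0.522795 + 0.528321 + 0.489892 = 1.541008

H = 1.541 bits/symbol


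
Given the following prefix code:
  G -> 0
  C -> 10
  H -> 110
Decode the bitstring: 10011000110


Decoding step by step:
Bits 10 -> C
Bits 0 -> G
Bits 110 -> H
Bits 0 -> G
Bits 0 -> G
Bits 110 -> H


Decoded message: CGHGGH


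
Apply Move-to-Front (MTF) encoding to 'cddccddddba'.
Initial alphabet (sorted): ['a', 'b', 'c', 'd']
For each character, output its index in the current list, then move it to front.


MTF encoding:
'c': index 2 in ['a', 'b', 'c', 'd'] -> ['c', 'a', 'b', 'd']
'd': index 3 in ['c', 'a', 'b', 'd'] -> ['d', 'c', 'a', 'b']
'd': index 0 in ['d', 'c', 'a', 'b'] -> ['d', 'c', 'a', 'b']
'c': index 1 in ['d', 'c', 'a', 'b'] -> ['c', 'd', 'a', 'b']
'c': index 0 in ['c', 'd', 'a', 'b'] -> ['c', 'd', 'a', 'b']
'd': index 1 in ['c', 'd', 'a', 'b'] -> ['d', 'c', 'a', 'b']
'd': index 0 in ['d', 'c', 'a', 'b'] -> ['d', 'c', 'a', 'b']
'd': index 0 in ['d', 'c', 'a', 'b'] -> ['d', 'c', 'a', 'b']
'd': index 0 in ['d', 'c', 'a', 'b'] -> ['d', 'c', 'a', 'b']
'b': index 3 in ['d', 'c', 'a', 'b'] -> ['b', 'd', 'c', 'a']
'a': index 3 in ['b', 'd', 'c', 'a'] -> ['a', 'b', 'd', 'c']


Output: [2, 3, 0, 1, 0, 1, 0, 0, 0, 3, 3]


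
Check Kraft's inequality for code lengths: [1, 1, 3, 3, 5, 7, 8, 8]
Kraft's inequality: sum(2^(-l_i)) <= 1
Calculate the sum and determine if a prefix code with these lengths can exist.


Sum = 2^(-1) + 2^(-1) + 2^(-3) + 2^(-3) + 2^(-5) + 2^(-7) + 2^(-8) + 2^(-8)
    = 0.5 + 0.5 + 0.125 + 0.125 + 0.03125 + 0.0078125 + 0.00390625 + 0.00390625
    = 332/256 = 1.296875
Since 1.296875 > 1, Kraft's inequality is NOT satisfied.
A prefix code with these lengths CANNOT exist.

Kraft sum = 1.296875. Not satisfied.


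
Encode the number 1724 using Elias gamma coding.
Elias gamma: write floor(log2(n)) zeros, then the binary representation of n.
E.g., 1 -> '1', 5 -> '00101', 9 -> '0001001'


num_bits = floor(log2(1724)) + 1 = 11
leading_zeros = num_bits - 1 = 10
binary(1724) = 11010111100

Elias gamma(1724) = '0000000000' + '11010111100' = 000000000011010111100 (21 bits)


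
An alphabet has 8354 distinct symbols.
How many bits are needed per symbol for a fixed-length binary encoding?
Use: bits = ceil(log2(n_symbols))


log2(8354) = 13.0283
Bracket: 2^13 = 8192 < 8354 <= 2^14 = 16384
So ceil(log2(8354)) = 14

bits = ceil(log2(8354)) = ceil(13.0283) = 14 bits


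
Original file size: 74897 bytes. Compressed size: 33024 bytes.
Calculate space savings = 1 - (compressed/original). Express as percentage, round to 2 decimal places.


ratio = compressed/original = 33024/74897 = 0.440926
savings = 1 - ratio = 1 - 0.440926 = 0.559074
as a percentage: 0.559074 * 100 = 55.91%

Space savings = 1 - 33024/74897 = 55.91%


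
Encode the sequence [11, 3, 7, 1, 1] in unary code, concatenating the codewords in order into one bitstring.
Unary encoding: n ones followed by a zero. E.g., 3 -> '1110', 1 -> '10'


Encode each number as n ones followed by a terminating 0:
  11 -> 111111111110 (12 bits)
  3 -> 1110 (4 bits)
  7 -> 11111110 (8 bits)
  1 -> 10 (2 bits)
  1 -> 10 (2 bits)
Total length = 12 + 4 + 8 + 2 + 2 = 28 bits.

Unary([11, 3, 7, 1, 1]) = 1111111111101110111111101010 (28 bits)


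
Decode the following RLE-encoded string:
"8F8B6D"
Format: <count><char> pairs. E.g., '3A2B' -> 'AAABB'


Expanding each <count><char> pair:
  8F -> 'FFFFFFFF'
  8B -> 'BBBBBBBB'
  6D -> 'DDDDDD'

Decoded = FFFFFFFFBBBBBBBBDDDDDD


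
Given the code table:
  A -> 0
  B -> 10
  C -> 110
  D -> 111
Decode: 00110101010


Decoding:
0 -> A
0 -> A
110 -> C
10 -> B
10 -> B
10 -> B


Result: AACBBB


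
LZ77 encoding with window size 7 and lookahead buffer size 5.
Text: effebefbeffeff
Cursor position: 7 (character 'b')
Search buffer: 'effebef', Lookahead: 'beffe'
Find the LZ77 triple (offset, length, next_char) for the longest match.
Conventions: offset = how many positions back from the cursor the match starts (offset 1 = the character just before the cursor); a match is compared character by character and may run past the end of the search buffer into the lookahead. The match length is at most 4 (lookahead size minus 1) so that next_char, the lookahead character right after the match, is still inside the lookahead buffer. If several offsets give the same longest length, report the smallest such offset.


Try each offset into the search buffer:
  offset=1 (pos 6, char 'f'): match length 0
  offset=2 (pos 5, char 'e'): match length 0
  offset=3 (pos 4, char 'b'): match length 3
  offset=4 (pos 3, char 'e'): match length 0
  offset=5 (pos 2, char 'f'): match length 0
  offset=6 (pos 1, char 'f'): match length 0
  offset=7 (pos 0, char 'e'): match length 0
Longest match has length 3 at offset 3.
next_char = character at position 7 + 3 = 10 -> 'f'

Best match: offset=3, length=3 (matching 'bef' starting at position 4)
LZ77 triple: (3, 3, 'f')


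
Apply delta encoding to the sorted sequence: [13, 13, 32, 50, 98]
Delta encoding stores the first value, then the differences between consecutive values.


First value: 13
Deltas:
  13 - 13 = 0
  32 - 13 = 19
  50 - 32 = 18
  98 - 50 = 48


Delta encoded: [13, 0, 19, 18, 48]


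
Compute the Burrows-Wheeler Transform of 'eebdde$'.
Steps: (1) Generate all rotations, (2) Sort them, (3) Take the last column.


Rotations (sorted):
  0: $eebdde -> last char: e
  1: bdde$ee -> last char: e
  2: dde$eeb -> last char: b
  3: de$eebd -> last char: d
  4: e$eebdd -> last char: d
  5: ebdde$e -> last char: e
  6: eebdde$ -> last char: $


BWT = eebdde$
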